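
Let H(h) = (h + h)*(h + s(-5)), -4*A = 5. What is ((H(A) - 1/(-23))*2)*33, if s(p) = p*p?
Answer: -360261/92 ≈ -3915.9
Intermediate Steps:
s(p) = p²
A = -5/4 (A = -¼*5 = -5/4 ≈ -1.2500)
H(h) = 2*h*(25 + h) (H(h) = (h + h)*(h + (-5)²) = (2*h)*(h + 25) = (2*h)*(25 + h) = 2*h*(25 + h))
((H(A) - 1/(-23))*2)*33 = ((2*(-5/4)*(25 - 5/4) - 1/(-23))*2)*33 = ((2*(-5/4)*(95/4) - 1*(-1/23))*2)*33 = ((-475/8 + 1/23)*2)*33 = -10917/184*2*33 = -10917/92*33 = -360261/92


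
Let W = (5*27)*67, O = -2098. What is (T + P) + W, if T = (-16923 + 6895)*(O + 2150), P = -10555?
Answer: -522966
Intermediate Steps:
T = -521456 (T = (-16923 + 6895)*(-2098 + 2150) = -10028*52 = -521456)
W = 9045 (W = 135*67 = 9045)
(T + P) + W = (-521456 - 10555) + 9045 = -532011 + 9045 = -522966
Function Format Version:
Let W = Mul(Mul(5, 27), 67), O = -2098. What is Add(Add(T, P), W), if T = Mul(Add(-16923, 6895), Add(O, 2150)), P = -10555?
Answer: -522966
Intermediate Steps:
T = -521456 (T = Mul(Add(-16923, 6895), Add(-2098, 2150)) = Mul(-10028, 52) = -521456)
W = 9045 (W = Mul(135, 67) = 9045)
Add(Add(T, P), W) = Add(Add(-521456, -10555), 9045) = Add(-532011, 9045) = -522966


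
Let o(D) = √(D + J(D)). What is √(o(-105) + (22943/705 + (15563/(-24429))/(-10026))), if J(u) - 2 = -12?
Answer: √(11979037674449867167890 + 368095064766081912900*I*√115)/19185803730 ≈ 5.7796 + 0.92773*I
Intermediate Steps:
J(u) = -10 (J(u) = 2 - 12 = -10)
o(D) = √(-10 + D) (o(D) = √(D - 10) = √(-10 + D))
√(o(-105) + (22943/705 + (15563/(-24429))/(-10026))) = √(√(-10 - 105) + (22943/705 + (15563/(-24429))/(-10026))) = √(√(-115) + (22943*(1/705) + (15563*(-1/24429))*(-1/10026))) = √(I*√115 + (22943/705 - 15563/24429*(-1/10026))) = √(I*√115 + (22943/705 + 15563/244925154)) = √(I*√115 + 1873109593379/57557411190) = √(1873109593379/57557411190 + I*√115)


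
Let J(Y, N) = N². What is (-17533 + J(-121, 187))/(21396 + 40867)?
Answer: 17436/62263 ≈ 0.28004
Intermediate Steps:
(-17533 + J(-121, 187))/(21396 + 40867) = (-17533 + 187²)/(21396 + 40867) = (-17533 + 34969)/62263 = 17436*(1/62263) = 17436/62263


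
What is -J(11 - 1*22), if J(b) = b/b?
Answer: -1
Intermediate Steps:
J(b) = 1
-J(11 - 1*22) = -1*1 = -1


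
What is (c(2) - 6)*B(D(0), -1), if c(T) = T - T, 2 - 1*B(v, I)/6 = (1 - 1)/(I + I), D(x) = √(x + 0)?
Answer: -72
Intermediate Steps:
D(x) = √x
B(v, I) = 12 (B(v, I) = 12 - 6*(1 - 1)/(I + I) = 12 - 0/(2*I) = 12 - 0*1/(2*I) = 12 - 6*0 = 12 + 0 = 12)
c(T) = 0
(c(2) - 6)*B(D(0), -1) = (0 - 6)*12 = -6*12 = -72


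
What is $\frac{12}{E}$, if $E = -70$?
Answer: $- \frac{6}{35} \approx -0.17143$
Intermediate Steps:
$\frac{12}{E} = \frac{12}{-70} = 12 \left(- \frac{1}{70}\right) = - \frac{6}{35}$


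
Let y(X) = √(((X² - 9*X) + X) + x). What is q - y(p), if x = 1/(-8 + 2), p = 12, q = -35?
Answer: -35 - √1722/6 ≈ -41.916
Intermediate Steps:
x = -⅙ (x = 1/(-6) = -⅙ ≈ -0.16667)
y(X) = √(-⅙ + X² - 8*X) (y(X) = √(((X² - 9*X) + X) - ⅙) = √((X² - 8*X) - ⅙) = √(-⅙ + X² - 8*X))
q - y(p) = -35 - √(-6 - 288*12 + 36*12²)/6 = -35 - √(-6 - 3456 + 36*144)/6 = -35 - √(-6 - 3456 + 5184)/6 = -35 - √1722/6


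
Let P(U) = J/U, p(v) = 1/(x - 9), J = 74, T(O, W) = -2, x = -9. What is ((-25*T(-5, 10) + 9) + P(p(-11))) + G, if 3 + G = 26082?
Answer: 24806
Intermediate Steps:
G = 26079 (G = -3 + 26082 = 26079)
p(v) = -1/18 (p(v) = 1/(-9 - 9) = 1/(-18) = -1/18)
P(U) = 74/U
((-25*T(-5, 10) + 9) + P(p(-11))) + G = ((-25*(-2) + 9) + 74/(-1/18)) + 26079 = ((50 + 9) + 74*(-18)) + 26079 = (59 - 1332) + 26079 = -1273 + 26079 = 24806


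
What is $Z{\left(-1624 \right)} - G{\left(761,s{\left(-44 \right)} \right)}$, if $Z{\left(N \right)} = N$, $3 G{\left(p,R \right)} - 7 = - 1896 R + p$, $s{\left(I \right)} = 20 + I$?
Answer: $-17048$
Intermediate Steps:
$G{\left(p,R \right)} = \frac{7}{3} - 632 R + \frac{p}{3}$ ($G{\left(p,R \right)} = \frac{7}{3} + \frac{- 1896 R + p}{3} = \frac{7}{3} + \frac{p - 1896 R}{3} = \frac{7}{3} - \left(632 R - \frac{p}{3}\right) = \frac{7}{3} - 632 R + \frac{p}{3}$)
$Z{\left(-1624 \right)} - G{\left(761,s{\left(-44 \right)} \right)} = -1624 - \left(\frac{7}{3} - 632 \left(20 - 44\right) + \frac{1}{3} \cdot 761\right) = -1624 - \left(\frac{7}{3} - -15168 + \frac{761}{3}\right) = -1624 - \left(\frac{7}{3} + 15168 + \frac{761}{3}\right) = -1624 - 15424 = -17048$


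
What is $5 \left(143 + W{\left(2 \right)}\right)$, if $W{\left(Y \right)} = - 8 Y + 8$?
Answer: $675$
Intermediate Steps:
$W{\left(Y \right)} = 8 - 8 Y$
$5 \left(143 + W{\left(2 \right)}\right) = 5 \left(143 + \left(8 - 16\right)\right) = 5 \left(143 - 8\right) = 5 \cdot 135 = 675$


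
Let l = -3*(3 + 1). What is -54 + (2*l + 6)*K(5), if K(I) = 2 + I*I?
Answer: -540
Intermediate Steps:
l = -12 (l = -3*4 = -12)
K(I) = 2 + I**2
-54 + (2*l + 6)*K(5) = -54 + (2*(-12) + 6)*(2 + 5**2) = -54 + (-24 + 6)*(2 + 25) = -54 - 18*27 = -54 - 486 = -540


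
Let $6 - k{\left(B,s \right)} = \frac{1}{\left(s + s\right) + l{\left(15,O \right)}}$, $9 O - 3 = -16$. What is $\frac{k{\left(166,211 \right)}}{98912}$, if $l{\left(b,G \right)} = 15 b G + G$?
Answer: $\frac{5151}{85064320} \approx 6.0554 \cdot 10^{-5}$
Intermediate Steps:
$O = - \frac{13}{9}$ ($O = \frac{1}{3} + \frac{1}{9} \left(-16\right) = \frac{1}{3} - \frac{16}{9} = - \frac{13}{9} \approx -1.4444$)
$l{\left(b,G \right)} = G + 15 G b$ ($l{\left(b,G \right)} = 15 G b + G = G + 15 G b$)
$k{\left(B,s \right)} = 6 - \frac{1}{- \frac{2938}{9} + 2 s}$ ($k{\left(B,s \right)} = 6 - \frac{1}{\left(s + s\right) - \frac{13 \left(1 + 15 \cdot 15\right)}{9}} = 6 - \frac{1}{2 s - \frac{13 \left(1 + 225\right)}{9}} = 6 - \frac{1}{2 s - \frac{2938}{9}} = 6 - \frac{1}{- \frac{2938}{9} + 2 s}$)
$\frac{k{\left(166,211 \right)}}{98912} = \frac{\frac{3}{2} \frac{1}{-1469 + 9 \cdot 211} \left(-5879 + 36 \cdot 211\right)}{98912} = \frac{3 \left(-5879 + 7596\right)}{2 \left(-1469 + 1899\right)} \frac{1}{98912} = \frac{3}{2} \cdot \frac{1}{430} \cdot 1717 \cdot \frac{1}{98912} = \frac{5151}{860} \cdot \frac{1}{98912} = \frac{5151}{85064320}$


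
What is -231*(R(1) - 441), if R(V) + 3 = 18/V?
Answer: 98406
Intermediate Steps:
R(V) = -3 + 18/V
-231*(R(1) - 441) = -231*((-3 + 18/1) - 441) = -231*((-3 + 18*1) - 441) = -231*((-3 + 18) - 441) = -231*(15 - 441) = -231*(-426) = 98406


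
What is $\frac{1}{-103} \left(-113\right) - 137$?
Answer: $- \frac{13998}{103} \approx -135.9$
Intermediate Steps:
$\frac{1}{-103} \left(-113\right) - 137 = \left(- \frac{1}{103}\right) \left(-113\right) - 137 = \frac{113}{103} - 137 = - \frac{13998}{103}$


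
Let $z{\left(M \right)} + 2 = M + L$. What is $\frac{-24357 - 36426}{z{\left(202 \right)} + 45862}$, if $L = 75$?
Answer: $- \frac{20261}{15379} \approx -1.3174$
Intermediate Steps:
$z{\left(M \right)} = 73 + M$ ($z{\left(M \right)} = -2 + \left(M + 75\right) = -2 + \left(75 + M\right) = 73 + M$)
$\frac{-24357 - 36426}{z{\left(202 \right)} + 45862} = \frac{-24357 - 36426}{\left(73 + 202\right) + 45862} = - \frac{60783}{275 + 45862} = - \frac{60783}{46137} = \left(-60783\right) \frac{1}{46137} = - \frac{20261}{15379}$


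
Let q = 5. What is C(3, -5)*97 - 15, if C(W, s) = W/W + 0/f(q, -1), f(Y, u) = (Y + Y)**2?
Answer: 82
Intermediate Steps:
f(Y, u) = 4*Y**2 (f(Y, u) = (2*Y)**2 = 4*Y**2)
C(W, s) = 1 (C(W, s) = W/W + 0/((4*5**2)) = 1 + 0/((4*25)) = 1 + 0/100 = 1 + 0*(1/100) = 1 + 0 = 1)
C(3, -5)*97 - 15 = 1*97 - 15 = 97 - 15 = 82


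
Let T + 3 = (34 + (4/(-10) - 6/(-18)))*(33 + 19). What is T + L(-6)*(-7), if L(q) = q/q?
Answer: 26318/15 ≈ 1754.5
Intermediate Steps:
L(q) = 1
T = 26423/15 (T = -3 + (34 + (4/(-10) - 6/(-18)))*(33 + 19) = -3 + (34 + (4*(-⅒) - 6*(-1/18)))*52 = -3 + (34 + (-⅖ + ⅓))*52 = -3 + (34 - 1/15)*52 = -3 + (509/15)*52 = -3 + 26468/15 = 26423/15 ≈ 1761.5)
T + L(-6)*(-7) = 26423/15 + 1*(-7) = 26423/15 - 7 = 26318/15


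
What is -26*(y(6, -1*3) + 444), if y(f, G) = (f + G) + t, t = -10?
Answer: -11362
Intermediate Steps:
y(f, G) = -10 + G + f (y(f, G) = (f + G) - 10 = (G + f) - 10 = -10 + G + f)
-26*(y(6, -1*3) + 444) = -26*((-10 - 1*3 + 6) + 444) = -26*((-10 - 3 + 6) + 444) = -26*(-7 + 444) = -26*437 = -11362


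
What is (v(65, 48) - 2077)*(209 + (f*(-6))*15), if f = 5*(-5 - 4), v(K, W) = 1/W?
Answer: -424601005/48 ≈ -8.8459e+6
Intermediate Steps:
f = -45 (f = 5*(-9) = -45)
(v(65, 48) - 2077)*(209 + (f*(-6))*15) = (1/48 - 2077)*(209 - 45*(-6)*15) = (1/48 - 2077)*(209 + 270*15) = -99695*(209 + 4050)/48 = -99695/48*4259 = -424601005/48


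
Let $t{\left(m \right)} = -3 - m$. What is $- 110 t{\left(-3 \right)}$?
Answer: $0$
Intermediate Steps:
$- 110 t{\left(-3 \right)} = - 110 \left(-3 - -3\right) = - 110 \left(-3 + 3\right) = \left(-110\right) 0 = 0$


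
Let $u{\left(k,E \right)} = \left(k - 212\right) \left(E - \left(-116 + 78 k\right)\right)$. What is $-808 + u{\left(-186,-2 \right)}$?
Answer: $-5820364$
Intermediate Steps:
$u{\left(k,E \right)} = \left(-212 + k\right) \left(116 + E - 78 k\right)$ ($u{\left(k,E \right)} = \left(-212 + k\right) \left(E - \left(-116 + 78 k\right)\right) = \left(-212 + k\right) \left(116 + E - 78 k\right)$)
$-808 + u{\left(-186,-2 \right)} = -808 - \left(3121068 + 2698488\right) = -808 - 5819556 = -5820364$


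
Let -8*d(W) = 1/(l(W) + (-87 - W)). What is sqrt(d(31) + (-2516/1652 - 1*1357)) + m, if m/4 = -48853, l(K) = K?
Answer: -195412 + I*sqrt(28062420509634)/143724 ≈ -1.9541e+5 + 36.858*I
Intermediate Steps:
m = -195412 (m = 4*(-48853) = -195412)
d(W) = 1/696 (d(W) = -1/(8*(W + (-87 - W))) = -1/8/(-87) = -1/8*(-1/87) = 1/696)
sqrt(d(31) + (-2516/1652 - 1*1357)) + m = sqrt(1/696 + (-2516/1652 - 1*1357)) - 195412 = sqrt(1/696 + (-2516*1/1652 - 1357)) - 195412 = sqrt(1/696 + (-629/413 - 1357)) - 195412 = sqrt(1/696 - 561070/413) - 195412 = sqrt(-390504307/287448) - 195412 = I*sqrt(28062420509634)/143724 - 195412 = -195412 + I*sqrt(28062420509634)/143724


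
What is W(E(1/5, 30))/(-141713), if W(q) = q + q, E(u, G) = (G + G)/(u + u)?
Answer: -300/141713 ≈ -0.0021170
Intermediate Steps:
E(u, G) = G/u (E(u, G) = (2*G)/((2*u)) = (2*G)*(1/(2*u)) = G/u)
W(q) = 2*q
W(E(1/5, 30))/(-141713) = (2*(30/(1/5)))/(-141713) = (2*(30/(1/5)))*(-1/141713) = (2*(30*5))*(-1/141713) = (2*150)*(-1/141713) = 300*(-1/141713) = -300/141713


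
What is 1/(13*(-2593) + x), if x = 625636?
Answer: 1/591927 ≈ 1.6894e-6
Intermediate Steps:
1/(13*(-2593) + x) = 1/(13*(-2593) + 625636) = 1/(-33709 + 625636) = 1/591927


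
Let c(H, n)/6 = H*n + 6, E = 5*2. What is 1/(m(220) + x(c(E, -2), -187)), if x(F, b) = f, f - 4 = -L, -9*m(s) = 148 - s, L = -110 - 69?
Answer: 1/191 ≈ 0.0052356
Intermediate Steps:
E = 10
L = -179
c(H, n) = 36 + 6*H*n (c(H, n) = 6*(H*n + 6) = 6*(6 + H*n) = 36 + 6*H*n)
m(s) = -148/9 + s/9 (m(s) = -(148 - s)/9 = -148/9 + s/9)
f = 183 (f = 4 - 1*(-179) = 4 + 179 = 183)
x(F, b) = 183
1/(m(220) + x(c(E, -2), -187)) = 1/((-148/9 + (⅑)*220) + 183) = 1/((-148/9 + 220/9) + 183) = 1/(8 + 183) = 1/191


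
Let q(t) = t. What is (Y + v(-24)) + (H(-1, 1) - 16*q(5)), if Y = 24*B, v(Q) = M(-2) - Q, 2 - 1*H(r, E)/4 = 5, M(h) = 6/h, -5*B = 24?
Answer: -931/5 ≈ -186.20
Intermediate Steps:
B = -24/5 (B = -⅕*24 = -24/5 ≈ -4.8000)
H(r, E) = -12 (H(r, E) = 8 - 4*5 = 8 - 20 = -12)
v(Q) = -3 - Q (v(Q) = 6/(-2) - Q = 6*(-½) - Q = -3 - Q)
Y = -576/5 (Y = 24*(-24/5) = -576/5 ≈ -115.20)
(Y + v(-24)) + (H(-1, 1) - 16*q(5)) = (-576/5 + (-3 - 1*(-24))) + (-12 - 16*5) = (-576/5 + (-3 + 24)) + (-12 - 80) = (-576/5 + 21) - 92 = -471/5 - 92 = -931/5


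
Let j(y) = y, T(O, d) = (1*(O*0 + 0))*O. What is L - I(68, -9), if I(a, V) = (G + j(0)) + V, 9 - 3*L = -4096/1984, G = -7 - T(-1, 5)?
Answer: 1831/93 ≈ 19.688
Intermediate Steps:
T(O, d) = 0 (T(O, d) = (1*(0 + 0))*O = (1*0)*O = 0*O = 0)
G = -7 (G = -7 - 1*0 = -7 + 0 = -7)
L = 343/93 (L = 3 - (-4096)/(3*1984) = 3 - ⅓*(-64/31) = 3 + 64/93 = 343/93 ≈ 3.6882)
I(a, V) = -7 + V (I(a, V) = (-7 + 0) + V = -7 + V)
L - I(68, -9) = 343/93 - (-7 - 9) = 343/93 - 1*(-16) = 343/93 + 16 = 1831/93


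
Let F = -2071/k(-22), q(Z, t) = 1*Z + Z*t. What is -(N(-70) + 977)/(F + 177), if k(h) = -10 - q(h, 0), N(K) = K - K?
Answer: -11724/53 ≈ -221.21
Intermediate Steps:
N(K) = 0
q(Z, t) = Z + Z*t
k(h) = -10 - h (k(h) = -10 - h*(1 + 0) = -10 - h)
F = -2071/12 (F = -2071/(-10 - 1*(-22)) = -2071/(-10 + 22) = -2071/12 ≈ -172.58)
-(N(-70) + 977)/(F + 177) = -(0 + 977)/(-2071/12 + 177) = -977/53/12 = -977*12/53 = -1*11724/53 = -11724/53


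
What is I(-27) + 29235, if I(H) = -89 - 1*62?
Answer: 29084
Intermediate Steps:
I(H) = -151 (I(H) = -89 - 62 = -151)
I(-27) + 29235 = -151 + 29235 = 29084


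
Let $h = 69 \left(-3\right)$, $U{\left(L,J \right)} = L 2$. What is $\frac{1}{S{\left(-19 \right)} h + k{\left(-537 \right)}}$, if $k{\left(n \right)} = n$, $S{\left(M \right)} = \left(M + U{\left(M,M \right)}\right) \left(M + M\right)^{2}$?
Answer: $\frac{1}{17037219} \approx 5.8695 \cdot 10^{-8}$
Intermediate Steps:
$U{\left(L,J \right)} = 2 L$
$h = -207$
$S{\left(M \right)} = 12 M^{3}$ ($S{\left(M \right)} = \left(M + 2 M\right) \left(M + M\right)^{2} = 3 M \left(2 M\right)^{2} = 3 M 4 M^{2} = 12 M^{3}$)
$\frac{1}{S{\left(-19 \right)} h + k{\left(-537 \right)}} = \frac{1}{12 \left(-19\right)^{3} \left(-207\right) - 537} = \frac{1}{12 \left(-6859\right) \left(-207\right) - 537} = \frac{1}{\left(-82308\right) \left(-207\right) - 537} = \frac{1}{17037756 - 537} = \frac{1}{17037219}$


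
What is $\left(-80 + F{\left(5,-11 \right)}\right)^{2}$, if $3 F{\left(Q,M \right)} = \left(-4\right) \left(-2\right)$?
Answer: $\frac{53824}{9} \approx 5980.4$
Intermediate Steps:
$F{\left(Q,M \right)} = \frac{8}{3}$ ($F{\left(Q,M \right)} = \frac{\left(-4\right) \left(-2\right)}{3} = \frac{1}{3} \cdot 8 = \frac{8}{3}$)
$\left(-80 + F{\left(5,-11 \right)}\right)^{2} = \left(-80 + \frac{8}{3}\right)^{2} = \left(- \frac{232}{3}\right)^{2} = \frac{53824}{9}$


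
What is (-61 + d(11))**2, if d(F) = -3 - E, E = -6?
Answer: 3364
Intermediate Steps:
d(F) = 3 (d(F) = -3 - 1*(-6) = -3 + 6 = 3)
(-61 + d(11))**2 = (-61 + 3)**2 = (-58)**2 = 3364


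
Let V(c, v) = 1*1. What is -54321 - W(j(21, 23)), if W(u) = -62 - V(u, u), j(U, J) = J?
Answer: -54258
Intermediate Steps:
V(c, v) = 1
W(u) = -63 (W(u) = -62 - 1*1 = -62 - 1 = -63)
-54321 - W(j(21, 23)) = -54321 - 1*(-63) = -54321 + 63 = -54258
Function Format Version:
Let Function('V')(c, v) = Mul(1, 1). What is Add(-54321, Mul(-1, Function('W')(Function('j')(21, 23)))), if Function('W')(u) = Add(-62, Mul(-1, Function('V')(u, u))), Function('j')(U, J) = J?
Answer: -54258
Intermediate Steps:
Function('V')(c, v) = 1
Function('W')(u) = -63 (Function('W')(u) = Add(-62, Mul(-1, 1)) = Add(-62, -1) = -63)
Add(-54321, Mul(-1, Function('W')(Function('j')(21, 23)))) = Add(-54321, Mul(-1, -63)) = Add(-54321, 63) = -54258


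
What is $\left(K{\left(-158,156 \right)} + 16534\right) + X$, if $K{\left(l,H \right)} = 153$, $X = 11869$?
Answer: $28556$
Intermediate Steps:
$\left(K{\left(-158,156 \right)} + 16534\right) + X = \left(153 + 16534\right) + 11869 = 16687 + 11869 = 28556$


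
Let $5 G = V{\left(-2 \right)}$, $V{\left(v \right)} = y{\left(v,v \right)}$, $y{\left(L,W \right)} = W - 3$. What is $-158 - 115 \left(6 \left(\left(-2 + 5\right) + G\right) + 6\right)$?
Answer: $-2228$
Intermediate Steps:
$y{\left(L,W \right)} = -3 + W$ ($y{\left(L,W \right)} = W - 3 = -3 + W$)
$V{\left(v \right)} = -3 + v$
$G = -1$ ($G = \frac{-3 - 2}{5} = \frac{1}{5} \left(-5\right) = -1$)
$-158 - 115 \left(6 \left(\left(-2 + 5\right) + G\right) + 6\right) = -158 - 115 \left(6 \left(\left(-2 + 5\right) - 1\right) + 6\right) = -158 - 115 \left(6 \left(3 - 1\right) + 6\right) = -158 - 115 \left(6 \cdot 2 + 6\right) = -158 - 115 \left(12 + 6\right) = -158 - 2070 = -2228$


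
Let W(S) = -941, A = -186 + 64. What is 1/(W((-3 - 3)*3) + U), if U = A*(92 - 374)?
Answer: 1/33463 ≈ 2.9884e-5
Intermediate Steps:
A = -122
U = 34404 (U = -122*(92 - 374) = -122*(-282) = 34404)
1/(W((-3 - 3)*3) + U) = 1/(-941 + 34404) = 1/33463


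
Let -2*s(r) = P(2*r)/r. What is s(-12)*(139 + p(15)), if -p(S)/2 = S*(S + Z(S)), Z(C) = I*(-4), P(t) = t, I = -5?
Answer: 911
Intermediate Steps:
s(r) = -1 (s(r) = -2*r/(2*r) = -½*2 = -1)
Z(C) = 20 (Z(C) = -5*(-4) = 20)
p(S) = -2*S*(20 + S) (p(S) = -2*S*(S + 20) = -2*S*(20 + S))
s(-12)*(139 + p(15)) = -(139 - 2*15*(20 + 15)) = -(139 - 2*15*35) = -(139 - 1050) = -1*(-911) = 911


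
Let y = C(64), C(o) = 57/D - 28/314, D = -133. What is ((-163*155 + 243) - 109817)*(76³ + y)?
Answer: -65050925542145/1099 ≈ -5.9191e+10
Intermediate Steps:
C(o) = -569/1099 (C(o) = 57/(-133) - 28/314 = 57*(-1/133) - 28*1/314 = -3/7 - 14/157 = -569/1099)
y = -569/1099 ≈ -0.51774
((-163*155 + 243) - 109817)*(76³ + y) = ((-163*155 + 243) - 109817)*(76³ - 569/1099) = ((-25265 + 243) - 109817)*(438976 - 569/1099) = (-25022 - 109817)*(482434055/1099) = -134839*482434055/1099 = -65050925542145/1099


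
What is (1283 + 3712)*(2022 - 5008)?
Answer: -14915070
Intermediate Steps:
(1283 + 3712)*(2022 - 5008) = 4995*(-2986) = -14915070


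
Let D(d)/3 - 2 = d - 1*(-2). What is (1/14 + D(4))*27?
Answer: 9099/14 ≈ 649.93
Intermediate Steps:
D(d) = 12 + 3*d (D(d) = 6 + 3*(d - 1*(-2)) = 6 + 3*(d + 2) = 6 + 3*(2 + d) = 6 + (6 + 3*d) = 12 + 3*d)
(1/14 + D(4))*27 = (1/14 + (12 + 3*4))*27 = (1/14 + (12 + 12))*27 = (1/14 + 24)*27 = (337/14)*27 = 9099/14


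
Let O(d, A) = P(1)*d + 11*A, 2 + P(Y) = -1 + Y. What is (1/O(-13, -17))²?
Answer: 1/25921 ≈ 3.8579e-5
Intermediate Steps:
P(Y) = -3 + Y (P(Y) = -2 + (-1 + Y) = -3 + Y)
O(d, A) = -2*d + 11*A (O(d, A) = (-3 + 1)*d + 11*A = -2*d + 11*A)
(1/O(-13, -17))² = (1/(-2*(-13) + 11*(-17)))² = (1/(26 - 187))² = (1/(-161))² = (-1/161)² = 1/25921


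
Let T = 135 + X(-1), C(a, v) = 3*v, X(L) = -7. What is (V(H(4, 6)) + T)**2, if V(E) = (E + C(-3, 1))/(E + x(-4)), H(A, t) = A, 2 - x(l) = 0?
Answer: 600625/36 ≈ 16684.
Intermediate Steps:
x(l) = 2 (x(l) = 2 - 1*0 = 2 + 0 = 2)
V(E) = (3 + E)/(2 + E) (V(E) = (E + 3*1)/(E + 2) = (E + 3)/(2 + E) = (3 + E)/(2 + E))
T = 128 (T = 135 - 7 = 128)
(V(H(4, 6)) + T)**2 = ((3 + 4)/(2 + 4) + 128)**2 = (7/6 + 128)**2 = (775/6)**2 = 600625/36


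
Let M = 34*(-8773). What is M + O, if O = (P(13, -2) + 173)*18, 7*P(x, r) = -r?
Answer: -2066140/7 ≈ -2.9516e+5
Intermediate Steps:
P(x, r) = -r/7 (P(x, r) = (-r)/7 = -r/7)
M = -298282
O = 21834/7 (O = (-⅐*(-2) + 173)*18 = (2/7 + 173)*18 = (1213/7)*18 = 21834/7 ≈ 3119.1)
M + O = -298282 + 21834/7 = -2066140/7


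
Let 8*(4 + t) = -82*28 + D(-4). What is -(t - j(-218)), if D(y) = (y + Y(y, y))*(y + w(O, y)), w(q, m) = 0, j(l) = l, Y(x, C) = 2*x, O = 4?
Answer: 67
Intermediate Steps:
D(y) = 3*y² (D(y) = (y + 2*y)*(y + 0) = (3*y)*y = 3*y²)
t = -285 (t = -4 + (-82*28 + 3*(-4)²)/8 = -4 + (-2296 + 3*16)/8 = -4 + (-2296 + 48)/8 = -4 + (⅛)*(-2248) = -4 - 281 = -285)
-(t - j(-218)) = -(-285 - 1*(-218)) = -(-285 + 218) = -1*(-67) = 67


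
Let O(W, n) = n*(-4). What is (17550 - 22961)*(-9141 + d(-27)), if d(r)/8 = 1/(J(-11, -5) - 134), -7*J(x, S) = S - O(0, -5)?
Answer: 45159064279/913 ≈ 4.9462e+7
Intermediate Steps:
O(W, n) = -4*n
J(x, S) = 20/7 - S/7 (J(x, S) = -(S - (-4)*(-5))/7 = -(S - 1*20)/7 = -(S - 20)/7 = -(-20 + S)/7 = 20/7 - S/7)
d(r) = -56/913 (d(r) = 8/((20/7 - ⅐*(-5)) - 134) = 8/((20/7 + 5/7) - 134) = 8/(25/7 - 134) = 8/(-913/7) = 8*(-7/913) = -56/913)
(17550 - 22961)*(-9141 + d(-27)) = (17550 - 22961)*(-9141 - 56/913) = -5411*(-8345789/913) = 45159064279/913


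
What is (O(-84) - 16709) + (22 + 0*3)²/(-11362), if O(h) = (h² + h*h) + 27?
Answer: -14600412/5681 ≈ -2570.0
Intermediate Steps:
O(h) = 27 + 2*h² (O(h) = (h² + h²) + 27 = 2*h² + 27 = 27 + 2*h²)
(O(-84) - 16709) + (22 + 0*3)²/(-11362) = ((27 + 2*(-84)²) - 16709) + (22 + 0*3)²/(-11362) = ((27 + 2*7056) - 16709) + (22 + 0)²*(-1/11362) = ((27 + 14112) - 16709) + 22²*(-1/11362) = (14139 - 16709) + 484*(-1/11362) = -2570 - 242/5681 = -14600412/5681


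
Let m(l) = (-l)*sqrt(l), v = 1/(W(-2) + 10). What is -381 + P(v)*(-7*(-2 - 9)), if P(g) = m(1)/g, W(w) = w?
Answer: -997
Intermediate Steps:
v = 1/8 (v = 1/(-2 + 10) = 1/8 ≈ 0.12500)
m(l) = -l**(3/2)
P(g) = -1/g (P(g) = (-1**(3/2))/g = (-1*1)/g = -1/g)
-381 + P(v)*(-7*(-2 - 9)) = -381 + (-1/1/8)*(-7*(-2 - 9)) = -381 + (-1*8)*(-7*(-11)) = -381 - 8*77 = -381 - 616 = -997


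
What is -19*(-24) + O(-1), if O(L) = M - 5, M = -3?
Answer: 448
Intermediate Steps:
O(L) = -8 (O(L) = -3 - 5 = -8)
-19*(-24) + O(-1) = -19*(-24) - 8 = 456 - 8 = 448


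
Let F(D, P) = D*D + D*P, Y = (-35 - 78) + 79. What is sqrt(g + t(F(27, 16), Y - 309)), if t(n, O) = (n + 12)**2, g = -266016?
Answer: sqrt(1109913) ≈ 1053.5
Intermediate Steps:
Y = -34 (Y = -113 + 79 = -34)
F(D, P) = D**2 + D*P
t(n, O) = (12 + n)**2
sqrt(g + t(F(27, 16), Y - 309)) = sqrt(-266016 + (12 + 27*(27 + 16))**2) = sqrt(-266016 + (12 + 27*43)**2) = sqrt(-266016 + (12 + 1161)**2) = sqrt(-266016 + 1173**2) = sqrt(-266016 + 1375929) = sqrt(1109913)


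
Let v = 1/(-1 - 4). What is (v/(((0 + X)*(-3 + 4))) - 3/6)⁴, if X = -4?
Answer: 6561/160000 ≈ 0.041006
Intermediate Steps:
v = -⅕ (v = 1/(-5) = -⅕ ≈ -0.20000)
(v/(((0 + X)*(-3 + 4))) - 3/6)⁴ = (-1/((0 - 4)*(-3 + 4))/5 - 3/6)⁴ = (-1/(5*((-4*1))) - 3*⅙)⁴ = (-⅕/(-4) - ½)⁴ = (-⅕*(-¼) - ½)⁴ = (1/20 - ½)⁴ = (-9/20)⁴ = 6561/160000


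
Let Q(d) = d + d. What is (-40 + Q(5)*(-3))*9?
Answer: -630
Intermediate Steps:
Q(d) = 2*d
(-40 + Q(5)*(-3))*9 = (-40 + (2*5)*(-3))*9 = (-40 + 10*(-3))*9 = (-40 - 30)*9 = -70*9 = -630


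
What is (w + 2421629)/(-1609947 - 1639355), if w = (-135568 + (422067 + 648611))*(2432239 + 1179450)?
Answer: -3377328922419/3249302 ≈ -1.0394e+6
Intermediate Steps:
w = 3377326500790 (w = (-135568 + 1070678)*3611689 = 935110*3611689 = 3377326500790)
(w + 2421629)/(-1609947 - 1639355) = (3377326500790 + 2421629)/(-1609947 - 1639355) = 3377328922419/(-3249302) = 3377328922419*(-1/3249302) = -3377328922419/3249302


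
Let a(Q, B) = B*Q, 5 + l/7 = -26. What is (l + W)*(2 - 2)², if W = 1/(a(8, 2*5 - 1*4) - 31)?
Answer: 0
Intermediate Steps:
l = -217 (l = -35 + 7*(-26) = -35 - 182 = -217)
W = 1/17 (W = 1/((2*5 - 1*4)*8 - 31) = 1/((10 - 4)*8 - 31) = 1/(6*8 - 31) = 1/(48 - 31) = 1/17 ≈ 0.058824)
(l + W)*(2 - 2)² = (-217 + 1/17)*(2 - 2)² = -3688/17*0² = -3688/17*0 = 0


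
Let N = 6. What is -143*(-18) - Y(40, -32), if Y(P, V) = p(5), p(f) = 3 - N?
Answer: 2577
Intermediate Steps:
p(f) = -3 (p(f) = 3 - 1*6 = 3 - 6 = -3)
Y(P, V) = -3
-143*(-18) - Y(40, -32) = -143*(-18) - 1*(-3) = 2574 + 3 = 2577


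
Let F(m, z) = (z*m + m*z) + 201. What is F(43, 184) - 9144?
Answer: 6881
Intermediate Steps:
F(m, z) = 201 + 2*m*z (F(m, z) = (m*z + m*z) + 201 = 2*m*z + 201 = 201 + 2*m*z)
F(43, 184) - 9144 = (201 + 2*43*184) - 9144 = (201 + 15824) - 9144 = 16025 - 9144 = 6881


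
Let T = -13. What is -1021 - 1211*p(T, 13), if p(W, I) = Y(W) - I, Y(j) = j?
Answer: 30465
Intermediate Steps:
p(W, I) = W - I
-1021 - 1211*p(T, 13) = -1021 - 1211*(-13 - 1*13) = -1021 - 1211*(-13 - 13) = -1021 - 1211*(-26) = -1021 + 31486 = 30465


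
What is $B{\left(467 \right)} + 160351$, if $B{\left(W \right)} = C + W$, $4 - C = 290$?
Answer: $160532$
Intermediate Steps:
$C = -286$ ($C = 4 - 290 = -286$)
$B{\left(W \right)} = -286 + W$
$B{\left(467 \right)} + 160351 = \left(-286 + 467\right) + 160351 = 181 + 160351 = 160532$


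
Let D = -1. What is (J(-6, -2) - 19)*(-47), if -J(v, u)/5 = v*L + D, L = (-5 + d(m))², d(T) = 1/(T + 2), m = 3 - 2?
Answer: -90146/3 ≈ -30049.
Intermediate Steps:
m = 1
d(T) = 1/(2 + T)
L = 196/9 (L = (-5 + 1/(2 + 1))² = (-5 + 1/3)² = (-5 + ⅓)² = (-14/3)² = 196/9 ≈ 21.778)
J(v, u) = 5 - 980*v/9 (J(v, u) = -5*(v*(196/9) - 1) = -5*(196*v/9 - 1) = -5*(-1 + 196*v/9) = 5 - 980*v/9)
(J(-6, -2) - 19)*(-47) = ((5 - 980/9*(-6)) - 19)*(-47) = ((5 + 1960/3) - 19)*(-47) = (1975/3 - 19)*(-47) = (1918/3)*(-47) = -90146/3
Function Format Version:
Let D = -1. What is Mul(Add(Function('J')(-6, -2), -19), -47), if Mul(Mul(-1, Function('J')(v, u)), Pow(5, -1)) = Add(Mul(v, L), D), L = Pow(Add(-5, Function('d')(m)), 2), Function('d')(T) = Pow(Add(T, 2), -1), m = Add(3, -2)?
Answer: Rational(-90146, 3) ≈ -30049.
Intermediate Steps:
m = 1
Function('d')(T) = Pow(Add(2, T), -1)
L = Rational(196, 9) (L = Pow(Add(-5, Pow(Add(2, 1), -1)), 2) = Pow(Add(-5, Pow(3, -1)), 2) = Pow(Add(-5, Rational(1, 3)), 2) = Pow(Rational(-14, 3), 2) = Rational(196, 9) ≈ 21.778)
Function('J')(v, u) = Add(5, Mul(Rational(-980, 9), v)) (Function('J')(v, u) = Mul(-5, Add(Mul(v, Rational(196, 9)), -1)) = Mul(-5, Add(Mul(Rational(196, 9), v), -1)) = Mul(-5, Add(-1, Mul(Rational(196, 9), v))) = Add(5, Mul(Rational(-980, 9), v)))
Mul(Add(Function('J')(-6, -2), -19), -47) = Mul(Add(Add(5, Mul(Rational(-980, 9), -6)), -19), -47) = Mul(Add(Add(5, Rational(1960, 3)), -19), -47) = Mul(Add(Rational(1975, 3), -19), -47) = Mul(Rational(1918, 3), -47) = Rational(-90146, 3)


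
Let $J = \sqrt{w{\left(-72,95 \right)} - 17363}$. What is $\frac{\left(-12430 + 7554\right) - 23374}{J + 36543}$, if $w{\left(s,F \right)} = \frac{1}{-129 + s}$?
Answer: $- \frac{207500289750}{268417050613} + \frac{960500 i \sqrt{606819}}{268417050613} \approx -0.77305 + 0.0027875 i$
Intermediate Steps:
$J = \frac{34 i \sqrt{606819}}{201}$ ($J = \sqrt{\frac{1}{-129 - 72} - 17363} = \sqrt{\frac{1}{-201} - 17363} = \sqrt{- \frac{1}{201} - 17363} = \sqrt{- \frac{3489964}{201}} = \frac{34 i \sqrt{606819}}{201} \approx 131.77 i$)
$\frac{\left(-12430 + 7554\right) - 23374}{J + 36543} = \frac{\left(-12430 + 7554\right) - 23374}{\frac{34 i \sqrt{606819}}{201} + 36543} = \frac{-4876 - 23374}{36543 + \frac{34 i \sqrt{606819}}{201}} = - \frac{28250}{36543 + \frac{34 i \sqrt{606819}}{201}}$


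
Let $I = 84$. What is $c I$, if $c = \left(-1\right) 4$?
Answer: $-336$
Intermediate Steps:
$c = -4$
$c I = \left(-4\right) 84 = -336$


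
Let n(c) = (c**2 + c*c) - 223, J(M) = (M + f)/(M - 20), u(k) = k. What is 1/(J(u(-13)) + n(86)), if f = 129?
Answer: 33/480661 ≈ 6.8655e-5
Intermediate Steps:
J(M) = (129 + M)/(-20 + M) (J(M) = (M + 129)/(M - 20) = (129 + M)/(-20 + M))
n(c) = -223 + 2*c**2 (n(c) = (c**2 + c**2) - 223 = 2*c**2 - 223 = -223 + 2*c**2)
1/(J(u(-13)) + n(86)) = 1/((129 - 13)/(-20 - 13) + (-223 + 2*86**2)) = 1/(116/(-33) + (-223 + 2*7396)) = 1/(-1/33*116 + (-223 + 14792)) = 1/(-116/33 + 14569) = 1/(480661/33) = 33/480661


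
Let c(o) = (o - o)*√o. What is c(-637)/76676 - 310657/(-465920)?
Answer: 310657/465920 ≈ 0.66676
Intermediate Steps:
c(o) = 0 (c(o) = 0*√o = 0)
c(-637)/76676 - 310657/(-465920) = 0/76676 - 310657/(-465920) = 0*(1/76676) - 310657*(-1/465920) = 0 + 310657/465920 = 310657/465920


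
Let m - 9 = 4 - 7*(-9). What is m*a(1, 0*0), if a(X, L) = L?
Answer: 0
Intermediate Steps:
m = 76 (m = 9 + (4 - 7*(-9)) = 9 + (4 + 63) = 9 + 67 = 76)
m*a(1, 0*0) = 76*(0*0) = 76*0 = 0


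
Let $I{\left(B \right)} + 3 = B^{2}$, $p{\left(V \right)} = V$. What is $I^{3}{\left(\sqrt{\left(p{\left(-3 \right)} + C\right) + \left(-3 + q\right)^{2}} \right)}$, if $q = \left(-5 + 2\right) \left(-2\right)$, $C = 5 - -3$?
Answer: $1331$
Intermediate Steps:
$C = 8$ ($C = 5 + 3 = 8$)
$q = 6$ ($q = \left(-3\right) \left(-2\right) = 6$)
$I{\left(B \right)} = -3 + B^{2}$
$I^{3}{\left(\sqrt{\left(p{\left(-3 \right)} + C\right) + \left(-3 + q\right)^{2}} \right)} = \left(-3 + \left(\sqrt{\left(-3 + 8\right) + \left(-3 + 6\right)^{2}}\right)^{2}\right)^{3} = \left(-3 + \left(\sqrt{5 + 3^{2}}\right)^{2}\right)^{3} = \left(-3 + \left(\sqrt{5 + 9}\right)^{2}\right)^{3} = \left(-3 + \left(\sqrt{14}\right)^{2}\right)^{3} = \left(-3 + 14\right)^{3} = 11^{3} = 1331$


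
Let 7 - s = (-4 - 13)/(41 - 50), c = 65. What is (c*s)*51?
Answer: 50830/3 ≈ 16943.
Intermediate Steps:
s = 46/9 (s = 7 - (-4 - 13)/(41 - 50) = 7 - (-17)/(-9) = 7 - (-17)*(-1)/9 = 7 - 1*17/9 = 7 - 17/9 = 46/9 ≈ 5.1111)
(c*s)*51 = (65*(46/9))*51 = (2990/9)*51 = 50830/3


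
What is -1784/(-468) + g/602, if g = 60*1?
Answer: 137756/35217 ≈ 3.9116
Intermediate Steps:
g = 60
-1784/(-468) + g/602 = -1784/(-468) + 60/602 = -1784*(-1/468) + 60*(1/602) = 446/117 + 30/301 = 137756/35217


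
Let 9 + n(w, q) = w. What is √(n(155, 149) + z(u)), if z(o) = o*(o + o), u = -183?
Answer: 2*√16781 ≈ 259.08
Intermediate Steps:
n(w, q) = -9 + w
z(o) = 2*o² (z(o) = o*(2*o) = 2*o²)
√(n(155, 149) + z(u)) = √((-9 + 155) + 2*(-183)²) = √(146 + 2*33489) = √(146 + 66978) = √67124 = 2*√16781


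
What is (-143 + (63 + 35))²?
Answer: 2025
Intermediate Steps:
(-143 + (63 + 35))² = (-143 + 98)² = (-45)² = 2025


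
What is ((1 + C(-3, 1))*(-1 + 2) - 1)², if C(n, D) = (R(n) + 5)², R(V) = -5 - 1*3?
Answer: 81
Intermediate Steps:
R(V) = -8 (R(V) = -5 - 3 = -8)
C(n, D) = 9 (C(n, D) = (-8 + 5)² = (-3)² = 9)
((1 + C(-3, 1))*(-1 + 2) - 1)² = ((1 + 9)*(-1 + 2) - 1)² = (10*1 - 1)² = (10 - 1)² = 9² = 81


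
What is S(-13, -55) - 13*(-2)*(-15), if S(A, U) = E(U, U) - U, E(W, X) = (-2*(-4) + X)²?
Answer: 1874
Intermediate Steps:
E(W, X) = (8 + X)²
S(A, U) = (8 + U)² - U
S(-13, -55) - 13*(-2)*(-15) = ((8 - 55)² - 1*(-55)) - 13*(-2)*(-15) = ((-47)² + 55) + 26*(-15) = (2209 + 55) - 390 = 2264 - 390 = 1874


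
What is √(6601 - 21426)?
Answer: 5*I*√593 ≈ 121.76*I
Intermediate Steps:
√(6601 - 21426) = √(-14825) = 5*I*√593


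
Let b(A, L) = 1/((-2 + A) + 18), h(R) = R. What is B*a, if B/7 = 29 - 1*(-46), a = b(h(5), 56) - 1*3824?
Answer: -2007575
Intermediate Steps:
b(A, L) = 1/(16 + A)
a = -80303/21 (a = 1/(16 + 5) - 1*3824 = 1/21 - 3824 = -80303/21 ≈ -3824.0)
B = 525 (B = 7*(29 - 1*(-46)) = 7*(29 + 46) = 7*75 = 525)
B*a = 525*(-80303/21) = -2007575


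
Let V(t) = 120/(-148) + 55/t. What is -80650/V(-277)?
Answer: 165316370/2069 ≈ 79902.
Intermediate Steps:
V(t) = -30/37 + 55/t (V(t) = 120*(-1/148) + 55/t = -30/37 + 55/t)
-80650/V(-277) = -80650/(-30/37 + 55/(-277)) = -80650/(-30/37 + 55*(-1/277)) = -80650/(-30/37 - 55/277) = -80650/(-10345/10249) = -80650*(-10249/10345) = 165316370/2069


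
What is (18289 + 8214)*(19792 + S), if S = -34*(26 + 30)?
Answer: 474085664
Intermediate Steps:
S = -1904 (S = -34*56 = -1904)
(18289 + 8214)*(19792 + S) = (18289 + 8214)*(19792 - 1904) = 26503*17888 = 474085664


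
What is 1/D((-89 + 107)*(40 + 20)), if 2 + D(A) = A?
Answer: 1/1078 ≈ 0.00092764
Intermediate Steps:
D(A) = -2 + A
1/D((-89 + 107)*(40 + 20)) = 1/(-2 + (-89 + 107)*(40 + 20)) = 1/(-2 + 18*60) = 1/(-2 + 1080) = 1/1078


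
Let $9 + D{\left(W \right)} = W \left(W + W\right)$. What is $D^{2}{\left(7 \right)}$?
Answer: $7921$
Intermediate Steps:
$D{\left(W \right)} = -9 + 2 W^{2}$ ($D{\left(W \right)} = -9 + W \left(W + W\right) = -9 + W 2 W = -9 + 2 W^{2}$)
$D^{2}{\left(7 \right)} = \left(-9 + 2 \cdot 7^{2}\right)^{2} = \left(-9 + 2 \cdot 49\right)^{2} = \left(-9 + 98\right)^{2} = 89^{2} = 7921$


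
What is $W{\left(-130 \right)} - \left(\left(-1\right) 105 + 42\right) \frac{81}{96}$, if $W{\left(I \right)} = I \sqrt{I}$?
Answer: $\frac{1701}{32} - 130 i \sqrt{130} \approx 53.156 - 1482.2 i$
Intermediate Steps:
$W{\left(I \right)} = I^{\frac{3}{2}}$
$W{\left(-130 \right)} - \left(\left(-1\right) 105 + 42\right) \frac{81}{96} = \left(-130\right)^{\frac{3}{2}} - \left(\left(-1\right) 105 + 42\right) \frac{81}{96} = - 130 i \sqrt{130} - \left(-105 + 42\right) 81 \cdot \frac{1}{96} = - 130 i \sqrt{130} - \left(-63\right) \frac{27}{32} = - 130 i \sqrt{130} - - \frac{1701}{32} = - 130 i \sqrt{130} + \frac{1701}{32} = \frac{1701}{32} - 130 i \sqrt{130}$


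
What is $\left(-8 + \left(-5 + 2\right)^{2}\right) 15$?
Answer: $15$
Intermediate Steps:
$\left(-8 + \left(-5 + 2\right)^{2}\right) 15 = \left(-8 + \left(-3\right)^{2}\right) 15 = \left(-8 + 9\right) 15 = 1 \cdot 15 = 15$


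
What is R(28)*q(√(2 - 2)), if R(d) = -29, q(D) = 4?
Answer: -116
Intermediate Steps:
R(28)*q(√(2 - 2)) = -29*4 = -116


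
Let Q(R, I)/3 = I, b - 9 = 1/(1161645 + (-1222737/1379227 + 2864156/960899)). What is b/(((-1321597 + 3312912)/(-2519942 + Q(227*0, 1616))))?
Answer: -17424265448137845521929013/1532842988598022260726605 ≈ -11.367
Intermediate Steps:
b = 13855756841007012479/1539528390634351934 (b = 9 + 1/(1161645 + (-1222737/1379227 + 2864156/960899)) = 9 + 1/(1161645 + 2775394526849/1325297845073) = 9 + 1/(1539528390634351934/1325297845073) = 9 + 1325297845073/1539528390634351934 = 13855756841007012479/1539528390634351934 ≈ 9.0000)
Q(R, I) = 3*I
b/(((-1321597 + 3312912)/(-2519942 + Q(227*0, 1616)))) = 13855756841007012479/(1539528390634351934*(((-1321597 + 3312912)/(-2519942 + 3*1616)))) = 13855756841007012479/(1539528390634351934*((1991315/(-2519942 + 4848)))) = 13855756841007012479/(1539528390634351934*((1991315/(-2515094)))) = 13855756841007012479/(1539528390634351934*((1991315*(-1/2515094)))) = 13855756841007012479/(1539528390634351934*(-1991315/2515094)) = (13855756841007012479/1539528390634351934)*(-2515094/1991315) = -17424265448137845521929013/1532842988598022260726605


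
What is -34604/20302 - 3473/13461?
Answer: -268156645/136642611 ≈ -1.9625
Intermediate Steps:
-34604/20302 - 3473/13461 = -34604*1/20302 - 3473*1/13461 = -17302/10151 - 3473/13461 = -268156645/136642611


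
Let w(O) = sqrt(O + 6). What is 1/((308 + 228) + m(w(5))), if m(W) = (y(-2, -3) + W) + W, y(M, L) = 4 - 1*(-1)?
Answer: 541/292637 - 2*sqrt(11)/292637 ≈ 0.0018260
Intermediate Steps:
w(O) = sqrt(6 + O)
y(M, L) = 5 (y(M, L) = 4 + 1 = 5)
m(W) = 5 + 2*W (m(W) = (5 + W) + W = 5 + 2*W)
1/((308 + 228) + m(w(5))) = 1/((308 + 228) + (5 + 2*sqrt(6 + 5))) = 1/(536 + (5 + 2*sqrt(11))) = 1/(541 + 2*sqrt(11))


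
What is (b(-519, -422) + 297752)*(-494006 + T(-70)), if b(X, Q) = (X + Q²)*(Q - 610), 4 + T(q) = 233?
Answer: 90336170331856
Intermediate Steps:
T(q) = 229 (T(q) = -4 + 233 = 229)
b(X, Q) = (-610 + Q)*(X + Q²) (b(X, Q) = (X + Q²)*(-610 + Q) = (-610 + Q)*(X + Q²))
(b(-519, -422) + 297752)*(-494006 + T(-70)) = (((-422)³ - 610*(-519) - 610*(-422)² - 422*(-519)) + 297752)*(-494006 + 229) = ((-75151448 + 316590 - 610*178084 + 219018) + 297752)*(-493777) = ((-75151448 + 316590 - 108631240 + 219018) + 297752)*(-493777) = (-183247080 + 297752)*(-493777) = -182949328*(-493777) = 90336170331856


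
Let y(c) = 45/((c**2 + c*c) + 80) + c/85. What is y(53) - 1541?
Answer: -746046711/484330 ≈ -1540.4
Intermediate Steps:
y(c) = 45/(80 + 2*c**2) + c/85 (y(c) = 45/((c**2 + c**2) + 80) + c*(1/85) = 45/(2*c**2 + 80) + c/85 = 45/(80 + 2*c**2) + c/85)
y(53) - 1541 = (3825 + 2*53**3 + 80*53)/(170*(40 + 53**2)) - 1541 = (3825 + 2*148877 + 4240)/(170*(40 + 2809)) - 1541 = (1/170)*(3825 + 297754 + 4240)/2849 - 1541 = (1/170)*(1/2849)*305819 - 1541 = 305819/484330 - 1541 = -746046711/484330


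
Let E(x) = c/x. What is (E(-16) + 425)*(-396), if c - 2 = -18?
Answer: -168696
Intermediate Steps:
c = -16 (c = 2 - 18 = -16)
E(x) = -16/x
(E(-16) + 425)*(-396) = (-16/(-16) + 425)*(-396) = (-16*(-1/16) + 425)*(-396) = (1 + 425)*(-396) = 426*(-396) = -168696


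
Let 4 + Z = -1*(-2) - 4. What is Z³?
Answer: -216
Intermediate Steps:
Z = -6 (Z = -4 + (-1*(-2) - 4) = -4 + (2 - 4) = -4 - 2 = -6)
Z³ = (-6)³ = -216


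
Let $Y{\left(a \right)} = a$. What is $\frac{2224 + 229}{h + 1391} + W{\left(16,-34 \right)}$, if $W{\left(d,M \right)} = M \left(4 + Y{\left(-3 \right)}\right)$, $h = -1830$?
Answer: $- \frac{17379}{439} \approx -39.588$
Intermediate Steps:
$W{\left(d,M \right)} = M$ ($W{\left(d,M \right)} = M \left(4 - 3\right) = M 1 = M$)
$\frac{2224 + 229}{h + 1391} + W{\left(16,-34 \right)} = \frac{2224 + 229}{-1830 + 1391} - 34 = \frac{2453}{-439} - 34 = 2453 \left(- \frac{1}{439}\right) - 34 = - \frac{2453}{439} - 34 = - \frac{17379}{439}$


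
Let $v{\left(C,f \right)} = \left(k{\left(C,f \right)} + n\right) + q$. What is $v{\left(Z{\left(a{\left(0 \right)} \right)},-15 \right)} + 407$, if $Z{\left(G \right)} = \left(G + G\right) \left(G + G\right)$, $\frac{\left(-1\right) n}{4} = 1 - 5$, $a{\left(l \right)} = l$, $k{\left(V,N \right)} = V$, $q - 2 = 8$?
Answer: $433$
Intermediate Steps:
$q = 10$ ($q = 2 + 8 = 10$)
$n = 16$ ($n = - 4 \left(1 - 5\right) = \left(-4\right) \left(-4\right) = 16$)
$Z{\left(G \right)} = 4 G^{2}$ ($Z{\left(G \right)} = 2 G 2 G = 4 G^{2}$)
$v{\left(C,f \right)} = 26 + C$ ($v{\left(C,f \right)} = \left(C + 16\right) + 10 = \left(16 + C\right) + 10 = 26 + C$)
$v{\left(Z{\left(a{\left(0 \right)} \right)},-15 \right)} + 407 = \left(26 + 4 \cdot 0^{2}\right) + 407 = \left(26 + 4 \cdot 0\right) + 407 = \left(26 + 0\right) + 407 = 26 + 407 = 433$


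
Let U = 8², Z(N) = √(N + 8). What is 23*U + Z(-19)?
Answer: 1472 + I*√11 ≈ 1472.0 + 3.3166*I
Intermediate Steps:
Z(N) = √(8 + N)
U = 64
23*U + Z(-19) = 23*64 + √(8 - 19) = 1472 + √(-11) = 1472 + I*√11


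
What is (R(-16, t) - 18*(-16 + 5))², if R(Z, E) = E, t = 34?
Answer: 53824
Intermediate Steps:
(R(-16, t) - 18*(-16 + 5))² = (34 - 18*(-16 + 5))² = (34 - 18*(-11))² = (34 + 198)² = 232² = 53824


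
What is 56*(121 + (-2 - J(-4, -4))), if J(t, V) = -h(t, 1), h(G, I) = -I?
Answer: 6608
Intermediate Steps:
J(t, V) = 1 (J(t, V) = -(-1) = -1*(-1) = 1)
56*(121 + (-2 - J(-4, -4))) = 56*(121 + (-2 - 1*1)) = 56*(121 + (-2 - 1)) = 56*(121 - 3) = 56*118 = 6608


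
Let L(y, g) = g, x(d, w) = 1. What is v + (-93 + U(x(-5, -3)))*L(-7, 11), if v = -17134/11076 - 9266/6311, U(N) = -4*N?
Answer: -2876720827/2688486 ≈ -1070.0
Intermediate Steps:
v = -8106265/2688486 (v = -17134*1/11076 - 9266*1/6311 = -659/426 - 9266/6311 = -8106265/2688486 ≈ -3.0152)
v + (-93 + U(x(-5, -3)))*L(-7, 11) = -8106265/2688486 + (-93 - 4*1)*11 = -8106265/2688486 + (-93 - 4)*11 = -8106265/2688486 - 97*11 = -8106265/2688486 - 1067 = -2876720827/2688486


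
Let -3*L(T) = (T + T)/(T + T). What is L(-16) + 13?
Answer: 38/3 ≈ 12.667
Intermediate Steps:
L(T) = -⅓ (L(T) = -(T + T)/(3*(T + T)) = -2*T/(3*(2*T)) = -2*T*1/(2*T)/3 = -⅓*1 = -⅓)
L(-16) + 13 = -⅓ + 13 = 38/3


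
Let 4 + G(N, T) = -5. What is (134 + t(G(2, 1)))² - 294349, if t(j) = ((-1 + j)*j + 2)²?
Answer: 73631255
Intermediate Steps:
G(N, T) = -9 (G(N, T) = -4 - 5 = -9)
t(j) = (2 + j*(-1 + j))² (t(j) = (j*(-1 + j) + 2)² = (2 + j*(-1 + j))²)
(134 + t(G(2, 1)))² - 294349 = (134 + (2 + (-9)² - 1*(-9))²)² - 294349 = (134 + (2 + 81 + 9)²)² - 294349 = (134 + 92²)² - 294349 = (134 + 8464)² - 294349 = 8598² - 294349 = 73925604 - 294349 = 73631255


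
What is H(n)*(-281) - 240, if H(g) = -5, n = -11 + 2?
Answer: 1165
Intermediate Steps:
n = -9
H(n)*(-281) - 240 = -5*(-281) - 240 = 1405 - 240 = 1165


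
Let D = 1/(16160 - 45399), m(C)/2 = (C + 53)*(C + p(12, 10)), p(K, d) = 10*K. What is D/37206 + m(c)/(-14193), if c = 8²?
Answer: -5204352065033/1715565051018 ≈ -3.0336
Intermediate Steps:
c = 64
m(C) = 2*(53 + C)*(120 + C) (m(C) = 2*((C + 53)*(C + 10*12)) = 2*((53 + C)*(C + 120)) = 2*((53 + C)*(120 + C)) = 2*(53 + C)*(120 + C))
D = -1/29239 (D = 1/(-29239) = -1/29239 ≈ -3.4201e-5)
D/37206 + m(c)/(-14193) = -1/29239/37206 + (12720 + 2*64² + 346*64)/(-14193) = -1/29239*1/37206 + (12720 + 2*4096 + 22144)*(-1/14193) = -1/1087866234 + (12720 + 8192 + 22144)*(-1/14193) = -1/1087866234 + 43056*(-1/14193) = -1/1087866234 - 4784/1577 = -5204352065033/1715565051018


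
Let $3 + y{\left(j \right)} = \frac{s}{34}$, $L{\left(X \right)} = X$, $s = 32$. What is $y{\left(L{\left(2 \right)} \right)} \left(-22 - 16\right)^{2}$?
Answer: $- \frac{50540}{17} \approx -2972.9$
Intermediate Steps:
$y{\left(j \right)} = - \frac{35}{17}$ ($y{\left(j \right)} = -3 + \frac{32}{34} = -3 + 32 \cdot \frac{1}{34} = -3 + \frac{16}{17} = - \frac{35}{17}$)
$y{\left(L{\left(2 \right)} \right)} \left(-22 - 16\right)^{2} = - \frac{35 \left(-22 - 16\right)^{2}}{17} = - \frac{35 \left(-38\right)^{2}}{17} = \left(- \frac{35}{17}\right) 1444 = - \frac{50540}{17}$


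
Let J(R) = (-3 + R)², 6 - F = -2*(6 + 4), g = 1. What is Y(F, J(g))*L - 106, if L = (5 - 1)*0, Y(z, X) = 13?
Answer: -106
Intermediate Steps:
F = 26 (F = 6 - (-2)*(6 + 4) = 6 - (-2)*10 = 6 - 1*(-20) = 6 + 20 = 26)
L = 0 (L = 4*0 = 0)
Y(F, J(g))*L - 106 = 13*0 - 106 = 0 - 106 = -106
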